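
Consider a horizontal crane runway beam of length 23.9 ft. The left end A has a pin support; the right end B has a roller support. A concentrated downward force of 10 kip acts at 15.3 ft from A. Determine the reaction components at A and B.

A_x = 0, A_y = 3.598 kip, B_y = 6.402 kip

Taking moments about A: B_y·23.9 − 10·15.3 = 0 → B_y = 153/23.9 = 6.40167 ≈ 6.402 kip.
ΣF_y = 0: A_y + 6.40167 − 10 = 0 → A_y = 3.598 kip.
ΣF_x = 0: no horizontal applied forces, so A_x = 0.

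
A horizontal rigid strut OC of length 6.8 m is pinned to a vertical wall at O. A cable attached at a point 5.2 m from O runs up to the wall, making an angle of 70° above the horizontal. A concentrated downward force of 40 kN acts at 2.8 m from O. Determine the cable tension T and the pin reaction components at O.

ΣM about O: T·sin70°·5.2 − 40·2.8 = 0 → T = 112/(5.2·0.939693) = 22.9207 ≈ 22.92 kN.
ΣF_x = 0: O_x − T·cos70° = 0 → O_x = 22.9207 × 0.34202 = 7.839 kN.
ΣF_y = 0: O_y + T·sin70° − 40 = 0 → O_y = 40 − 22.9207 × 0.939693 = 18.46 kN.

T = 22.92 kN, O_x = 7.839 kN, O_y = 18.46 kN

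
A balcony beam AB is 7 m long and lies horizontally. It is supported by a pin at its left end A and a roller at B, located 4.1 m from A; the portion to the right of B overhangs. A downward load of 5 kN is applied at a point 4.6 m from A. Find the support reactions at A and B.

A_x = 0, A_y = -0.6098 kN, B_y = 5.610 kN

ΣM about A: B_y·4.1 − 5·4.6 = 0 → B_y = 23/4.1 = 5.60976 ≈ 5.610 kN.
ΣF_y = 0: A_y + 5.60976 − 5 = 0 → A_y = -0.6098 kN.
ΣF_x = 0: no horizontal applied forces, so A_x = 0.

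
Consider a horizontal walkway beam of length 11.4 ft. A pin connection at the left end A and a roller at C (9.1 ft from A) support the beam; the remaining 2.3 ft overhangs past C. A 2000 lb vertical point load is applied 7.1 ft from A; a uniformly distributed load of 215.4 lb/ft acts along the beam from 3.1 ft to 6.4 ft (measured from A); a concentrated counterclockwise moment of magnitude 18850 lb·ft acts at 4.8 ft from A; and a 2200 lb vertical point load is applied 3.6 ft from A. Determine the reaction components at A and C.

Resultant of the distributed load: 215.4 × 3.3 = 710.82 lb at 4.75 ft from A.
ΣM about A: C_y·9.1 − 2000·7.1 − (215.4·3.3)·4.75 + 18850 − 2200·3.6 = 0 → C_y = 6646.395/9.1 = 730.373 ≈ 730.4 lb.
ΣF_y = 0: A_y + 730.373 − 2000 − 215.4·3.3 − 2200 = 0 → A_y = 4180 lb.
ΣF_x = 0: no horizontal applied forces, so A_x = 0.

A_x = 0, A_y = 4180 lb, C_y = 730.4 lb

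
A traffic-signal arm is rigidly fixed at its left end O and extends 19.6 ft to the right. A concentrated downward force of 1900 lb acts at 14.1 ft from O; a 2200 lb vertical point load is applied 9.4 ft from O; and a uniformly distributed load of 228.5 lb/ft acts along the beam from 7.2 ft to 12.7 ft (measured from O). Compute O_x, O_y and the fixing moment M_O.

Resultant of the distributed load: 228.5 × 5.5 = 1256.75 lb at 9.95 ft from O.
ΣF_x = 0: O_x = 0.
ΣF_y = 0: O_y − 1900 − 2200 − 228.5·5.5 = 0 → O_y = 5357 lb.
ΣM about O: M_O − 1900·14.1 − 2200·9.4 − (228.5·5.5)·9.95 = 0 → M_O = 59970 lb·ft.

O_x = 0, O_y = 5357 lb, M_O = 59970 lb·ft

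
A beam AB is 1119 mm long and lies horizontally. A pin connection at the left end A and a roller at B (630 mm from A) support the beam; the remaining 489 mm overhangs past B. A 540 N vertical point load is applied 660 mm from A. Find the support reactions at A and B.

A_x = 0, A_y = -25.71 N, B_y = 565.7 N

Moments about A: B_y·630 − 540·660 = 0 → B_y = 356400/630 = 565.714 ≈ 565.7 N.
ΣF_y = 0: A_y + 565.714 − 540 = 0 → A_y = -25.71 N.
ΣF_x = 0: no horizontal applied forces, so A_x = 0.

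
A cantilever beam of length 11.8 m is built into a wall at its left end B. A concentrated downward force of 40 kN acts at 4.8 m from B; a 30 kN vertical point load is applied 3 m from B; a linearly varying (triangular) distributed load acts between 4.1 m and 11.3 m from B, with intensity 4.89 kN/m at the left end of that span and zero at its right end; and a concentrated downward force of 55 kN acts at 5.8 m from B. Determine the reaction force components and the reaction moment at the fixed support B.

Resultant of the triangular load: ½ × 4.89 × 7.2 = 17.604 kN, acting at 6.5 m from B (one-third of the span from the peak).
ΣF_x = 0: B_x = 0.
ΣF_y = 0: B_y − 40 − 30 − ½·4.89·7.2 − 55 = 0 → B_y = 142.6 kN.
ΣM about B: M_B − 40·4.8 − 30·3 − (½·4.89·7.2)·6.5 − 55·5.8 = 0 → M_B = 715.4 kN·m.

B_x = 0, B_y = 142.6 kN, M_B = 715.4 kN·m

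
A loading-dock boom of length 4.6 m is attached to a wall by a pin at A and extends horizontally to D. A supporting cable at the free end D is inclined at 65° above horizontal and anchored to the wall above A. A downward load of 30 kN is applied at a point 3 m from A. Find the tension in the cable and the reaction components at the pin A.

ΣM about A: T·sin65°·4.6 − 30·3 = 0 → T = 90/(4.6·0.906308) = 21.5878 ≈ 21.59 kN.
ΣF_x = 0: A_x − T·cos65° = 0 → A_x = 21.5878 × 0.422618 = 9.123 kN.
ΣF_y = 0: A_y + T·sin65° − 30 = 0 → A_y = 30 − 21.5878 × 0.906308 = 10.43 kN.

T = 21.59 kN, A_x = 9.123 kN, A_y = 10.43 kN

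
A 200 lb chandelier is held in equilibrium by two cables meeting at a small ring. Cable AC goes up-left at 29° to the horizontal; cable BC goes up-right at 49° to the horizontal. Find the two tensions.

T_AC = 134.1 lb, T_BC = 178.8 lb

ΣF_x = 0: −T_AC·cos29° + T_BC·cos49° = 0 → T_BC = 1.33314·T_AC.
ΣF_y = 0: T_AC·sin29° + T_BC·sin49° = 200.
Substitute: T_AC·(0.48481 + 1.33314·0.75471) = 200 → T_AC = 134.143 ≈ 134.1 lb.
Then T_BC = 1.33314 × 134.143 = 178.8 lb.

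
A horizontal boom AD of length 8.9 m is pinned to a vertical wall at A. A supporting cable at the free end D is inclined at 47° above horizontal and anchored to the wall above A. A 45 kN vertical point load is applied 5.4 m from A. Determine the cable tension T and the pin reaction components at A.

T = 37.33 kN, A_x = 25.46 kN, A_y = 17.70 kN

ΣM about A: T·sin47°·8.9 − 45·5.4 = 0 → T = 243/(8.9·0.731354) = 37.3326 ≈ 37.33 kN.
ΣF_x = 0: A_x − T·cos47° = 0 → A_x = 37.3326 × 0.681998 = 25.46 kN.
ΣF_y = 0: A_y + T·sin47° − 45 = 0 → A_y = 45 − 37.3326 × 0.731354 = 17.70 kN.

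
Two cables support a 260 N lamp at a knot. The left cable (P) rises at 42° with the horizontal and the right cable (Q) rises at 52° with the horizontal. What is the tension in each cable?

T_P = 160.5 N, T_Q = 193.7 N

ΣF_x = 0: −T_P·cos42° + T_Q·cos52° = 0 → T_Q = 1.20707·T_P.
ΣF_y = 0: T_P·sin42° + T_Q·sin52° = 260.
Substitute: T_P·(0.669131 + 1.20707·0.788011) = 260 → T_P = 160.463 ≈ 160.5 N.
Then T_Q = 1.20707 × 160.463 = 193.7 N.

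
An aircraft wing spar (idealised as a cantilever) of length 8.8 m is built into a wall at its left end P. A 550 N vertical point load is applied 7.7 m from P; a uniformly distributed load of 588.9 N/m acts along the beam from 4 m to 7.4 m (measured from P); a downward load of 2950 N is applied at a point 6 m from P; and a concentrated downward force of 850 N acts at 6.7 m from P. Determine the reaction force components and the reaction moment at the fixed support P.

Resultant of the distributed load: 588.9 × 3.4 = 2002.26 N at 5.7 m from P.
ΣF_x = 0: P_x = 0.
ΣF_y = 0: P_y − 550 − 588.9·3.4 − 2950 − 850 = 0 → P_y = 6352 N.
ΣM about P: M_P − 550·7.7 − (588.9·3.4)·5.7 − 2950·6 − 850·6.7 = 0 → M_P = 39040 N·m.

P_x = 0, P_y = 6352 N, M_P = 39040 N·m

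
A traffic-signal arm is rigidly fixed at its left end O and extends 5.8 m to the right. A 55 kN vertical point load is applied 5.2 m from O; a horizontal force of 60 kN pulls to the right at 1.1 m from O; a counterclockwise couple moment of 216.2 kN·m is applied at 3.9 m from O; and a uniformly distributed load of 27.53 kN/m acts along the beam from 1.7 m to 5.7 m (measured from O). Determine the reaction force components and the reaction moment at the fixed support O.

Resultant of the distributed load: 27.53 × 4 = 110.12 kN at 3.7 m from O.
ΣF_x = 0: O_x + 60 = 0 → O_x = -60.00 kN.
ΣF_y = 0: O_y − 55 − 27.53·4 = 0 → O_y = 165.1 kN.
ΣM about O: M_O − 55·5.2 + 216.2 − (27.53·4)·3.7 = 0 → M_O = 477.2 kN·m.

O_x = -60.00 kN, O_y = 165.1 kN, M_O = 477.2 kN·m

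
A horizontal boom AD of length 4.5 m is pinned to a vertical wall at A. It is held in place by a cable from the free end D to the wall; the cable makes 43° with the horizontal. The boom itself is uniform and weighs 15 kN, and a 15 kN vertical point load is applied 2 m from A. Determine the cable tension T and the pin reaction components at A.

ΣM about A: T·sin43°·4.5 − 15·2.25 − 15·2 = 0 → T = 63.75/(4.5·0.681998) = 20.7723 ≈ 20.77 kN.
ΣF_x = 0: A_x − T·cos43° = 0 → A_x = 20.7723 × 0.731354 = 15.19 kN.
ΣF_y = 0: A_y + T·sin43° − 15 − 15 = 0 → A_y = 30 − 20.7723 × 0.681998 = 15.83 kN.

T = 20.77 kN, A_x = 15.19 kN, A_y = 15.83 kN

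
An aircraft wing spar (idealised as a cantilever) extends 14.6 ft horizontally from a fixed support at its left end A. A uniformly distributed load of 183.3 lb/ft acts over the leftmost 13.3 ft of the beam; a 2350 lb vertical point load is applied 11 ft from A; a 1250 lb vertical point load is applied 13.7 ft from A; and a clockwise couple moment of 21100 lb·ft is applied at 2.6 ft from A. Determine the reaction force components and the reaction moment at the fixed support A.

Resultant of the distributed load: 183.3 × 13.3 = 2437.89 lb at 6.65 ft from A.
ΣF_x = 0: A_x = 0.
ΣF_y = 0: A_y − 183.3·13.3 − 2350 − 1250 = 0 → A_y = 6038 lb.
ΣM about A: M_A − (183.3·13.3)·6.65 − 2350·11 − 1250·13.7 − 21100 = 0 → M_A = 80290 lb·ft.

A_x = 0, A_y = 6038 lb, M_A = 80290 lb·ft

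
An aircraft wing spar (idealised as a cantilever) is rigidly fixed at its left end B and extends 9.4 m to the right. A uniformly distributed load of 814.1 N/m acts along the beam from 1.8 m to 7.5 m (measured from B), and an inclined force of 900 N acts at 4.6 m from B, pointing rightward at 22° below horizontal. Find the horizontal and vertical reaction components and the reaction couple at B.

B_x = -834.5 N, B_y = 4978 N, M_B = 23130 N·m

Resultant of the distributed load: 814.1 × 5.7 = 4640.37 N at 4.65 m from B.
ΣF_x = 0: B_x + 900·cos22° = 0 → B_x = -834.5 N.
ΣF_y = 0: B_y − 814.1·5.7 − 900·sin22° = 0 → B_y = 4978 N.
ΣM about B: M_B − (814.1·5.7)·4.65 − 900·sin22°·4.6 = 0 → M_B = 23130 N·m.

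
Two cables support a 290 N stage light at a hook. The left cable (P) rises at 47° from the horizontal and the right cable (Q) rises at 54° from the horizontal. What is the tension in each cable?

T_P = 173.6 N, T_Q = 201.5 N

ΣF_x = 0: −T_P·cos47° + T_Q·cos54° = 0 → T_Q = 1.16028·T_P.
ΣF_y = 0: T_P·sin47° + T_Q·sin54° = 290.
Substitute: T_P·(0.731354 + 1.16028·0.809017) = 290 → T_P = 173.649 ≈ 173.6 N.
Then T_Q = 1.16028 × 173.649 = 201.5 N.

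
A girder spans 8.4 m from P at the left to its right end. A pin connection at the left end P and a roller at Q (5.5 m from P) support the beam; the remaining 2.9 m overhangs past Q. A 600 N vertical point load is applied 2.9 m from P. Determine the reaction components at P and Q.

Taking moments about P: Q_y·5.5 − 600·2.9 = 0 → Q_y = 1740/5.5 = 316.364 ≈ 316.4 N.
ΣF_y = 0: P_y + 316.364 − 600 = 0 → P_y = 283.6 N.
ΣF_x = 0: no horizontal applied forces, so P_x = 0.

P_x = 0, P_y = 283.6 N, Q_y = 316.4 N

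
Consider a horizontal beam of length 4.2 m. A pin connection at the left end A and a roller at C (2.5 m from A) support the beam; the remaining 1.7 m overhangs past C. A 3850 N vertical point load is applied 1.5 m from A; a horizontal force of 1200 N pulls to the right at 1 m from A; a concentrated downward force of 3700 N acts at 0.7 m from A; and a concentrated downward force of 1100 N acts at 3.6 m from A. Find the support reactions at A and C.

A_x = -1200 N, A_y = 3720 N, C_y = 4930 N

Taking moments about A: C_y·2.5 − 3850·1.5 − 3700·0.7 − 1100·3.6 = 0 → C_y = 12325/2.5 = 4930 N.
ΣF_y = 0: A_y + 4930 − 3850 − 3700 − 1100 = 0 → A_y = 3720 N.
ΣF_x = 0: A_x + 1200 = 0 → A_x = -1200 N.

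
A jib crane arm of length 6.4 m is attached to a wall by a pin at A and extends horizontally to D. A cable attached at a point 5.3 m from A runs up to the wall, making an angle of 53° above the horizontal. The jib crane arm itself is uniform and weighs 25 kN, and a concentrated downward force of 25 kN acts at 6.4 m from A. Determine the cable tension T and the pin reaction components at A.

T = 56.70 kN, A_x = 34.12 kN, A_y = 4.717 kN

ΣM about A: T·sin53°·5.3 − 25·3.2 − 25·6.4 = 0 → T = 240/(5.3·0.798636) = 56.7004 ≈ 56.70 kN.
ΣF_x = 0: A_x − T·cos53° = 0 → A_x = 56.7004 × 0.601815 = 34.12 kN.
ΣF_y = 0: A_y + T·sin53° − 25 − 25 = 0 → A_y = 50 − 56.7004 × 0.798636 = 4.717 kN.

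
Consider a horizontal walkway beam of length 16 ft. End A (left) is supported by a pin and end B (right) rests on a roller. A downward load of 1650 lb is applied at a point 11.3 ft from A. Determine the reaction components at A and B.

Taking moments about A: B_y·16 − 1650·11.3 = 0 → B_y = 18645/16 = 1165.31 ≈ 1165 lb.
ΣF_y = 0: A_y + 1165.31 − 1650 = 0 → A_y = 484.7 lb.
ΣF_x = 0: no horizontal applied forces, so A_x = 0.

A_x = 0, A_y = 484.7 lb, B_y = 1165 lb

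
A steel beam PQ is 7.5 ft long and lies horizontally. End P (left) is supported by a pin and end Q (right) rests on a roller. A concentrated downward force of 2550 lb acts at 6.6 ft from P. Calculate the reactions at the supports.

ΣM about P: Q_y·7.5 − 2550·6.6 = 0 → Q_y = 16830/7.5 = 2244 lb.
ΣF_y = 0: P_y + 2244 − 2550 = 0 → P_y = 306.0 lb.
ΣF_x = 0: no horizontal applied forces, so P_x = 0.

P_x = 0, P_y = 306.0 lb, Q_y = 2244 lb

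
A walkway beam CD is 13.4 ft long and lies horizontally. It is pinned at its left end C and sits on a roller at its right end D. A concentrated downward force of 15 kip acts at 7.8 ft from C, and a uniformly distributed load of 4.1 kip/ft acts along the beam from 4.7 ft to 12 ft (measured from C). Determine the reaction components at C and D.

C_x = 0, C_y = 17.55 kip, D_y = 27.38 kip

Resultant of the distributed load: 4.1 × 7.3 = 29.93 kip at 8.35 ft from C.
ΣM about C: D_y·13.4 − 15·7.8 − (4.1·7.3)·8.35 = 0 → D_y = 366.9155/13.4 = 27.3818 ≈ 27.38 kip.
ΣF_y = 0: C_y + 27.3818 − 15 − 4.1·7.3 = 0 → C_y = 17.55 kip.
ΣF_x = 0: no horizontal applied forces, so C_x = 0.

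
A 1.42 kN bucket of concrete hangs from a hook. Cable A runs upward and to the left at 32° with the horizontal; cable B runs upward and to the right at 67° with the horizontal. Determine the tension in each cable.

ΣF_x = 0: −T_A·cos32° + T_B·cos67° = 0 → T_B = 2.17041·T_A.
ΣF_y = 0: T_A·sin32° + T_B·sin67° = 1.42.
Substitute: T_A·(0.529919 + 2.17041·0.920505) = 1.42 → T_A = 0.561755 ≈ 0.5618 kN.
Then T_B = 2.17041 × 0.561755 = 1.219 kN.

T_A = 0.5618 kN, T_B = 1.219 kN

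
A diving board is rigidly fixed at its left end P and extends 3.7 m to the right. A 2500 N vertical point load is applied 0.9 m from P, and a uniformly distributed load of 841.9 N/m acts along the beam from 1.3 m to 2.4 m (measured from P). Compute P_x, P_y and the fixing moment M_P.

P_x = 0, P_y = 3426 N, M_P = 3963 N·m

Resultant of the distributed load: 841.9 × 1.1 = 926.09 N at 1.85 m from P.
ΣF_x = 0: P_x = 0.
ΣF_y = 0: P_y − 2500 − 841.9·1.1 = 0 → P_y = 3426 N.
ΣM about P: M_P − 2500·0.9 − (841.9·1.1)·1.85 = 0 → M_P = 3963 N·m.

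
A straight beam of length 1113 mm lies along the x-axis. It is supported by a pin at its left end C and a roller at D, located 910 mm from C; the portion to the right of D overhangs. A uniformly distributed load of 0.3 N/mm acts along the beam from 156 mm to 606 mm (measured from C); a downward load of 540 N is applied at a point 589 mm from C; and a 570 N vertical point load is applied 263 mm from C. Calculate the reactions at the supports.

C_x = 0, C_y = 674.2 N, D_y = 570.8 N

Resultant of the distributed load: 0.3 × 450 = 135 N at 381 mm from C.
Taking moments about C: D_y·910 − (0.3·450)·381 − 540·589 − 570·263 = 0 → D_y = 519405/910 = 570.775 ≈ 570.8 N.
ΣF_y = 0: C_y + 570.775 − 0.3·450 − 540 − 570 = 0 → C_y = 674.2 N.
ΣF_x = 0: no horizontal applied forces, so C_x = 0.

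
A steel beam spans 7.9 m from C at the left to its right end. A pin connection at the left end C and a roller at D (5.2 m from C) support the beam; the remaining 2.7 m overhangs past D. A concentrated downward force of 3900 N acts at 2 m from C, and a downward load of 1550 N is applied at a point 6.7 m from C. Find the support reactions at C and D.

C_x = 0, C_y = 1953 N, D_y = 3497 N

ΣM about C: D_y·5.2 − 3900·2 − 1550·6.7 = 0 → D_y = 18185/5.2 = 3497.12 ≈ 3497 N.
ΣF_y = 0: C_y + 3497.12 − 3900 − 1550 = 0 → C_y = 1953 N.
ΣF_x = 0: no horizontal applied forces, so C_x = 0.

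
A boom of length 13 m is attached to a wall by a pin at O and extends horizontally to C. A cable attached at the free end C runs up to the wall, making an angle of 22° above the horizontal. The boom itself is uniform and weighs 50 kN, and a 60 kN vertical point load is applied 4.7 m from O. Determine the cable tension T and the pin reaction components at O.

T = 124.6 kN, O_x = 115.6 kN, O_y = 63.31 kN

ΣM about O: T·sin22°·13 − 50·6.5 − 60·4.7 = 0 → T = 607/(13·0.374607) = 124.643 ≈ 124.6 kN.
ΣF_x = 0: O_x − T·cos22° = 0 → O_x = 124.643 × 0.927184 = 115.6 kN.
ΣF_y = 0: O_y + T·sin22° − 50 − 60 = 0 → O_y = 110 − 124.643 × 0.374607 = 63.31 kN.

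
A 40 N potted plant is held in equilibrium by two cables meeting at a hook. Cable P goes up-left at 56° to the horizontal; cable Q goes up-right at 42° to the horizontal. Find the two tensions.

T_P = 30.02 N, T_Q = 22.59 N

ΣF_x = 0: −T_P·cos56° + T_Q·cos42° = 0 → T_Q = 0.752468·T_P.
ΣF_y = 0: T_P·sin56° + T_Q·sin42° = 40.
Substitute: T_P·(0.829038 + 0.752468·0.669131) = 40 → T_P = 30.0179 ≈ 30.02 N.
Then T_Q = 0.752468 × 30.0179 = 22.59 N.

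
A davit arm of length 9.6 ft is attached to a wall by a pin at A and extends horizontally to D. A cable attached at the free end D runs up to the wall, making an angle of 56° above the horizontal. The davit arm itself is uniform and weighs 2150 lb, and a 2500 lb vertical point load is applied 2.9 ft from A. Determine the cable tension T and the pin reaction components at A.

T = 2208 lb, A_x = 1234 lb, A_y = 2820 lb

ΣM about A: T·sin56°·9.6 − 2150·4.8 − 2500·2.9 = 0 → T = 17570/(9.6·0.829038) = 2207.63 ≈ 2208 lb.
ΣF_x = 0: A_x − T·cos56° = 0 → A_x = 2207.63 × 0.559193 = 1234 lb.
ΣF_y = 0: A_y + T·sin56° − 2150 − 2500 = 0 → A_y = 4650 − 2207.63 × 0.829038 = 2820 lb.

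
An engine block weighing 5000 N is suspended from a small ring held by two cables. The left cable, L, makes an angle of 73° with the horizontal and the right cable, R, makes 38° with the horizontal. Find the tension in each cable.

T_L = 4220 N, T_R = 1566 N

ΣF_x = 0: −T_L·cos73° + T_R·cos38° = 0 → T_R = 0.371025·T_L.
ΣF_y = 0: T_L·sin73° + T_R·sin38° = 5000.
Substitute: T_L·(0.956305 + 0.371025·0.615661) = 5000 → T_L = 4220.37 ≈ 4220 N.
Then T_R = 0.371025 × 4220.37 = 1566 N.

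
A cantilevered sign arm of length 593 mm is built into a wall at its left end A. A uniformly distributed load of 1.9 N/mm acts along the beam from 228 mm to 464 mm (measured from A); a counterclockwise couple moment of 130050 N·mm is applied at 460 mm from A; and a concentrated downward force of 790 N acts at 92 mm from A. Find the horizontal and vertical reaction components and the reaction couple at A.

A_x = 0, A_y = 1238 N, M_A = 97780 N·mm

Resultant of the distributed load: 1.9 × 236 = 448.4 N at 346 mm from A.
ΣF_x = 0: A_x = 0.
ΣF_y = 0: A_y − 1.9·236 − 790 = 0 → A_y = 1238 N.
ΣM about A: M_A − (1.9·236)·346 + 130050 − 790·92 = 0 → M_A = 97780 N·mm.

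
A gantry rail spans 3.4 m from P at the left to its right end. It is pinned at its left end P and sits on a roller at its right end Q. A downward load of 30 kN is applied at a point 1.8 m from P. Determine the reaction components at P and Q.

Taking moments about P: Q_y·3.4 − 30·1.8 = 0 → Q_y = 54/3.4 = 15.8824 ≈ 15.88 kN.
ΣF_y = 0: P_y + 15.8824 − 30 = 0 → P_y = 14.12 kN.
ΣF_x = 0: no horizontal applied forces, so P_x = 0.

P_x = 0, P_y = 14.12 kN, Q_y = 15.88 kN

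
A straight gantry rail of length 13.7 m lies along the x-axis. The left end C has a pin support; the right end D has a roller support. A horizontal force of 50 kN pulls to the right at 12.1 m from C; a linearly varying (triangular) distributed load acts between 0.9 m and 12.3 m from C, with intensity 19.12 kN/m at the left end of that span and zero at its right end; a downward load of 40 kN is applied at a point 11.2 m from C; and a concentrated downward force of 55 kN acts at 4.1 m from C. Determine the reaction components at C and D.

C_x = -50.00 kN, C_y = 117.4 kN, D_y = 86.55 kN

Resultant of the triangular load: ½ × 19.12 × 11.4 = 108.984 kN, acting at 4.7 m from C (one-third of the span from the peak).
Moments about C: D_y·13.7 − (½·19.12·11.4)·4.7 − 40·11.2 − 55·4.1 = 0 → D_y = 1185.7248/13.7 = 86.5493 ≈ 86.55 kN.
ΣF_y = 0: C_y + 86.5493 − ½·19.12·11.4 − 40 − 55 = 0 → C_y = 117.4 kN.
ΣF_x = 0: C_x + 50 = 0 → C_x = -50.00 kN.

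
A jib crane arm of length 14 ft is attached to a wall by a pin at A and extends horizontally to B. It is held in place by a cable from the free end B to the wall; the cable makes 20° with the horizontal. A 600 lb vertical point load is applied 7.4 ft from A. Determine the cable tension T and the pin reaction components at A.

ΣM about A: T·sin20°·14 − 600·7.4 = 0 → T = 4440/(14·0.34202) = 927.264 ≈ 927.3 lb.
ΣF_x = 0: A_x − T·cos20° = 0 → A_x = 927.264 × 0.939693 = 871.3 lb.
ΣF_y = 0: A_y + T·sin20° − 600 = 0 → A_y = 600 − 927.264 × 0.34202 = 282.9 lb.

T = 927.3 lb, A_x = 871.3 lb, A_y = 282.9 lb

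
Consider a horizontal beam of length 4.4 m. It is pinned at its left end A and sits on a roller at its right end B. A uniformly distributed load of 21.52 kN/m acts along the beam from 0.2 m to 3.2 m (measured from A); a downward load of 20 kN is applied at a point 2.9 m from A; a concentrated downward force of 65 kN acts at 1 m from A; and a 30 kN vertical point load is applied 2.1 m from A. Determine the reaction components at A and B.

A_x = 0, A_y = 112.3 kN, B_y = 67.22 kN

Resultant of the distributed load: 21.52 × 3 = 64.56 kN at 1.7 m from A.
Taking moments about A: B_y·4.4 − (21.52·3)·1.7 − 20·2.9 − 65·1 − 30·2.1 = 0 → B_y = 295.752/4.4 = 67.2164 ≈ 67.22 kN.
ΣF_y = 0: A_y + 67.2164 − 21.52·3 − 20 − 65 − 30 = 0 → A_y = 112.3 kN.
ΣF_x = 0: no horizontal applied forces, so A_x = 0.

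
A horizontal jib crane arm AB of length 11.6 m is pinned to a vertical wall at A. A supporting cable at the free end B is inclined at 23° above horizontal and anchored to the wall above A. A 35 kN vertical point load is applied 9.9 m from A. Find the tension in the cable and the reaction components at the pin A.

T = 76.45 kN, A_x = 70.37 kN, A_y = 5.129 kN

ΣM about A: T·sin23°·11.6 − 35·9.9 = 0 → T = 346.5/(11.6·0.390731) = 76.4482 ≈ 76.45 kN.
ΣF_x = 0: A_x − T·cos23° = 0 → A_x = 76.4482 × 0.920505 = 70.37 kN.
ΣF_y = 0: A_y + T·sin23° − 35 = 0 → A_y = 35 − 76.4482 × 0.390731 = 5.129 kN.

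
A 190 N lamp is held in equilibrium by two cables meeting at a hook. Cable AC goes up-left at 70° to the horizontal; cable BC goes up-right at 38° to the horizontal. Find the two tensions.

T_AC = 157.4 N, T_BC = 68.33 N

ΣF_x = 0: −T_AC·cos70° + T_BC·cos38° = 0 → T_BC = 0.43403·T_AC.
ΣF_y = 0: T_AC·sin70° + T_BC·sin38° = 190.
Substitute: T_AC·(0.939693 + 0.43403·0.615661) = 190 → T_AC = 157.427 ≈ 157.4 N.
Then T_BC = 0.43403 × 157.427 = 68.33 N.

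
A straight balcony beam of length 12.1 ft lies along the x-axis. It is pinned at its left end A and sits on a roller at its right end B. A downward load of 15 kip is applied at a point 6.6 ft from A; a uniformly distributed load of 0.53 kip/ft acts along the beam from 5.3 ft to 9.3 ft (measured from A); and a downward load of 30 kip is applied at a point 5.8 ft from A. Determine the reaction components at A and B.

A_x = 0, A_y = 23.28 kip, B_y = 23.84 kip

Resultant of the distributed load: 0.53 × 4 = 2.12 kip at 7.3 ft from A.
Moments about A: B_y·12.1 − 15·6.6 − (0.53·4)·7.3 − 30·5.8 = 0 → B_y = 288.476/12.1 = 23.841 ≈ 23.84 kip.
ΣF_y = 0: A_y + 23.841 − 15 − 0.53·4 − 30 = 0 → A_y = 23.28 kip.
ΣF_x = 0: no horizontal applied forces, so A_x = 0.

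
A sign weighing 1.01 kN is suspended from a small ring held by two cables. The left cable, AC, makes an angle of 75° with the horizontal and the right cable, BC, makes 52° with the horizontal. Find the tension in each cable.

T_AC = 0.7786 kN, T_BC = 0.3273 kN

ΣF_x = 0: −T_AC·cos75° + T_BC·cos52° = 0 → T_BC = 0.420392·T_AC.
ΣF_y = 0: T_AC·sin75° + T_BC·sin52° = 1.01.
Substitute: T_AC·(0.965926 + 0.420392·0.788011) = 1.01 → T_AC = 0.7786 kN.
Then T_BC = 0.420392 × 0.7786 = 0.3273 kN.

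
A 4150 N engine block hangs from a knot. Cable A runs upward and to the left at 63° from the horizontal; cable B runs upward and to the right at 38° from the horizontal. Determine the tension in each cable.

ΣF_x = 0: −T_A·cos63° + T_B·cos38° = 0 → T_B = 0.576122·T_A.
ΣF_y = 0: T_A·sin63° + T_B·sin38° = 4150.
Substitute: T_A·(0.891007 + 0.576122·0.615661) = 4150 → T_A = 3331.45 ≈ 3331 N.
Then T_B = 0.576122 × 3331.45 = 1919 N.

T_A = 3331 N, T_B = 1919 N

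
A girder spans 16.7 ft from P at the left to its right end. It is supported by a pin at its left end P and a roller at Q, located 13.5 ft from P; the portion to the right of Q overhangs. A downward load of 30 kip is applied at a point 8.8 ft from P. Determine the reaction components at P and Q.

Moments about P: Q_y·13.5 − 30·8.8 = 0 → Q_y = 264/13.5 = 19.5556 ≈ 19.56 kip.
ΣF_y = 0: P_y + 19.5556 − 30 = 0 → P_y = 10.44 kip.
ΣF_x = 0: no horizontal applied forces, so P_x = 0.

P_x = 0, P_y = 10.44 kip, Q_y = 19.56 kip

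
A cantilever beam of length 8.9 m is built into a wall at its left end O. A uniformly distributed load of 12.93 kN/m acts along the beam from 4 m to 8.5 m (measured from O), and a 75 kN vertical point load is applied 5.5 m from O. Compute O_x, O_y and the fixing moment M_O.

O_x = 0, O_y = 133.2 kN, M_O = 776.2 kN·m

Resultant of the distributed load: 12.93 × 4.5 = 58.185 kN at 6.25 m from O.
ΣF_x = 0: O_x = 0.
ΣF_y = 0: O_y − 12.93·4.5 − 75 = 0 → O_y = 133.2 kN.
ΣM about O: M_O − (12.93·4.5)·6.25 − 75·5.5 = 0 → M_O = 776.2 kN·m.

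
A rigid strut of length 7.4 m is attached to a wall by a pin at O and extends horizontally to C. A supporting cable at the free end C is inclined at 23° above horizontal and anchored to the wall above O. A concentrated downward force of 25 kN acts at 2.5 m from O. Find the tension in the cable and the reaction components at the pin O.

ΣM about O: T·sin23°·7.4 − 25·2.5 = 0 → T = 62.5/(7.4·0.390731) = 21.6158 ≈ 21.62 kN.
ΣF_x = 0: O_x − T·cos23° = 0 → O_x = 21.6158 × 0.920505 = 19.90 kN.
ΣF_y = 0: O_y + T·sin23° − 25 = 0 → O_y = 25 − 21.6158 × 0.390731 = 16.55 kN.

T = 21.62 kN, O_x = 19.90 kN, O_y = 16.55 kN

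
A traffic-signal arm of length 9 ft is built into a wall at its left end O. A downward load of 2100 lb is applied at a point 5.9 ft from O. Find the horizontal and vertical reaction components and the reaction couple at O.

O_x = 0, O_y = 2100 lb, M_O = 12390 lb·ft

ΣF_x = 0: O_x = 0.
ΣF_y = 0: O_y − 2100 = 0 → O_y = 2100 lb.
ΣM about O: M_O − 2100·5.9 = 0 → M_O = 12390 lb·ft.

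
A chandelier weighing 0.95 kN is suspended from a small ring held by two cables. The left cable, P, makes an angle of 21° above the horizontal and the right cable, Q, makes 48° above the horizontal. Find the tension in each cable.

ΣF_x = 0: −T_P·cos21° + T_Q·cos48° = 0 → T_Q = 1.39521·T_P.
ΣF_y = 0: T_P·sin21° + T_Q·sin48° = 0.95.
Substitute: T_P·(0.358368 + 1.39521·0.743145) = 0.95 → T_P = 0.6809 kN.
Then T_Q = 1.39521 × 0.6809 = 0.9500 kN.

T_P = 0.6809 kN, T_Q = 0.9500 kN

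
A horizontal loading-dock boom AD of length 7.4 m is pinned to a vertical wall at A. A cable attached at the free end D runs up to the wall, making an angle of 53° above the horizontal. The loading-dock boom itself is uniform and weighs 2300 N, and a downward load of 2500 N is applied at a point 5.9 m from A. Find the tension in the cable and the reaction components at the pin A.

ΣM about A: T·sin53°·7.4 − 2300·3.7 − 2500·5.9 = 0 → T = 23260/(7.4·0.798636) = 3935.76 ≈ 3936 N.
ΣF_x = 0: A_x − T·cos53° = 0 → A_x = 3935.76 × 0.601815 = 2369 N.
ΣF_y = 0: A_y + T·sin53° − 2300 − 2500 = 0 → A_y = 4800 − 3935.76 × 0.798636 = 1657 N.

T = 3936 N, A_x = 2369 N, A_y = 1657 N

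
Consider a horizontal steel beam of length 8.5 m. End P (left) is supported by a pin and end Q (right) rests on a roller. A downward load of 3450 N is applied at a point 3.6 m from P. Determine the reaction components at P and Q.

P_x = 0, P_y = 1989 N, Q_y = 1461 N

Moments about P: Q_y·8.5 − 3450·3.6 = 0 → Q_y = 12420/8.5 = 1461.18 ≈ 1461 N.
ΣF_y = 0: P_y + 1461.18 − 3450 = 0 → P_y = 1989 N.
ΣF_x = 0: no horizontal applied forces, so P_x = 0.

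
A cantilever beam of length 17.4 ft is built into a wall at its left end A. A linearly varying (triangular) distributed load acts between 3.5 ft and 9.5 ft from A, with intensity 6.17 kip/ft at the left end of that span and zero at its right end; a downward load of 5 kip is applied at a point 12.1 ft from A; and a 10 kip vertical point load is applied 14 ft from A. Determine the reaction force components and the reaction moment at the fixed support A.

A_x = 0, A_y = 33.51 kip, M_A = 302.3 kip·ft

Resultant of the triangular load: ½ × 6.17 × 6 = 18.51 kip, acting at 5.5 ft from A (one-third of the span from the peak).
ΣF_x = 0: A_x = 0.
ΣF_y = 0: A_y − ½·6.17·6 − 5 − 10 = 0 → A_y = 33.51 kip.
ΣM about A: M_A − (½·6.17·6)·5.5 − 5·12.1 − 10·14 = 0 → M_A = 302.3 kip·ft.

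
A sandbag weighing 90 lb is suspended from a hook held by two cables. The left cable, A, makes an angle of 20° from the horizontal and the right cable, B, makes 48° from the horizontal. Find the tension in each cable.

T_A = 64.95 lb, T_B = 91.21 lb

ΣF_x = 0: −T_A·cos20° + T_B·cos48° = 0 → T_B = 1.40435·T_A.
ΣF_y = 0: T_A·sin20° + T_B·sin48° = 90.
Substitute: T_A·(0.34202 + 1.40435·0.743145) = 90 → T_A = 64.9512 ≈ 64.95 lb.
Then T_B = 1.40435 × 64.9512 = 91.21 lb.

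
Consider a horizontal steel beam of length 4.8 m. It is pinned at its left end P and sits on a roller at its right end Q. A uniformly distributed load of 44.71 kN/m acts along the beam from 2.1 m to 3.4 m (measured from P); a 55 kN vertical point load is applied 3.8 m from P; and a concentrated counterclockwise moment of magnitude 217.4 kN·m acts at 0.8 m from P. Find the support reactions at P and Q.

Resultant of the distributed load: 44.71 × 1.3 = 58.123 kN at 2.75 m from P.
Moments about P: Q_y·4.8 − (44.71·1.3)·2.75 − 55·3.8 + 217.4 = 0 → Q_y = 151.43825/4.8 = 31.5496 ≈ 31.55 kN.
ΣF_y = 0: P_y + 31.5496 − 44.71·1.3 − 55 = 0 → P_y = 81.57 kN.
ΣF_x = 0: no horizontal applied forces, so P_x = 0.

P_x = 0, P_y = 81.57 kN, Q_y = 31.55 kN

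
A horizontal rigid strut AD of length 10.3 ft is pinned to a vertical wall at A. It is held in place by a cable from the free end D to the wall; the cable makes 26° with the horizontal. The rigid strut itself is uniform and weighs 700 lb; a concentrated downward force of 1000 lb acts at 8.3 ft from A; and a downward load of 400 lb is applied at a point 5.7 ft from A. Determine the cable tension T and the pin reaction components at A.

T = 3142 lb, A_x = 2824 lb, A_y = 722.8 lb

ΣM about A: T·sin26°·10.3 − 700·5.15 − 1000·8.3 − 400·5.7 = 0 → T = 14185/(10.3·0.438371) = 3141.6 ≈ 3142 lb.
ΣF_x = 0: A_x − T·cos26° = 0 → A_x = 3141.6 × 0.898794 = 2824 lb.
ΣF_y = 0: A_y + T·sin26° − 700 − 1000 − 400 = 0 → A_y = 2100 − 3141.6 × 0.438371 = 722.8 lb.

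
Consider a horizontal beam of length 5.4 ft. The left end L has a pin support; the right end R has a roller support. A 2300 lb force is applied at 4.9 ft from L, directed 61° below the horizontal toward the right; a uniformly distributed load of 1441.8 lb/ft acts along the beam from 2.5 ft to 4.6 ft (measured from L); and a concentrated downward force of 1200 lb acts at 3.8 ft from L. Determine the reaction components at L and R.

L_x = -1115 lb, L_y = 1579 lb, R_y = 4660 lb

Resultant of the distributed load: 1441.8 × 2.1 = 3027.78 lb at 3.55 ft from L.
Moments about L: R_y·5.4 − 2300·sin61°·4.9 − (1441.8·2.1)·3.55 − 1200·3.8 = 0 → R_y = 25165.6/5.4 = 4660.3 ≈ 4660 lb.
ΣF_y = 0: L_y + 4660.3 − 2300·sin61° − 1441.8·2.1 − 1200 = 0 → L_y = 1579 lb.
ΣF_x = 0: L_x + 2300·cos61° = 0 → L_x = -1115 lb.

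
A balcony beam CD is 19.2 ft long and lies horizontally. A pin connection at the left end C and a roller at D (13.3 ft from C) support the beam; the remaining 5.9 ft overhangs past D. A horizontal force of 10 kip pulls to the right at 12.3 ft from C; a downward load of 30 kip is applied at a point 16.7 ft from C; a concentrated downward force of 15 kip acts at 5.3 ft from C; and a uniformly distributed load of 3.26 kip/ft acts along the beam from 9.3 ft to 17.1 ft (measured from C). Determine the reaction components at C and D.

C_x = -10.00 kip, C_y = 1.545 kip, D_y = 68.88 kip

Resultant of the distributed load: 3.26 × 7.8 = 25.428 kip at 13.2 ft from C.
ΣM about C: D_y·13.3 − 30·16.7 − 15·5.3 − (3.26·7.8)·13.2 = 0 → D_y = 916.1496/13.3 = 68.8834 ≈ 68.88 kip.
ΣF_y = 0: C_y + 68.8834 − 30 − 15 − 3.26·7.8 = 0 → C_y = 1.545 kip.
ΣF_x = 0: C_x + 10 = 0 → C_x = -10.00 kip.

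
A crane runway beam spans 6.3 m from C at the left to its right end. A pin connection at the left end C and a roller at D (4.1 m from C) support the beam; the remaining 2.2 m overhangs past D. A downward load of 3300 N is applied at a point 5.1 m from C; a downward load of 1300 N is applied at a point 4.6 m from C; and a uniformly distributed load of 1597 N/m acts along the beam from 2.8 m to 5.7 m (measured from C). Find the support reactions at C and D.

Resultant of the distributed load: 1597 × 2.9 = 4631.3 N at 4.25 m from C.
ΣM about C: D_y·4.1 − 3300·5.1 − 1300·4.6 − (1597·2.9)·4.25 = 0 → D_y = 42493.025/4.1 = 10364.2 ≈ 10360 N.
ΣF_y = 0: C_y + 10364.2 − 3300 − 1300 − 1597·2.9 = 0 → C_y = -1133 N.
ΣF_x = 0: no horizontal applied forces, so C_x = 0.

C_x = 0, C_y = -1133 N, D_y = 10360 N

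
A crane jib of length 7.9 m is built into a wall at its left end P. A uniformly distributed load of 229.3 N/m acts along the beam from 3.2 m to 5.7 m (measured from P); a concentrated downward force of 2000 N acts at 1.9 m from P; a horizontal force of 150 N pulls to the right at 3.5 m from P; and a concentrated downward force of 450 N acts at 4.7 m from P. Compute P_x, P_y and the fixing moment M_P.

Resultant of the distributed load: 229.3 × 2.5 = 573.25 N at 4.45 m from P.
ΣF_x = 0: P_x + 150 = 0 → P_x = -150.0 N.
ΣF_y = 0: P_y − 229.3·2.5 − 2000 − 450 = 0 → P_y = 3023 N.
ΣM about P: M_P − (229.3·2.5)·4.45 − 2000·1.9 − 450·4.7 = 0 → M_P = 8466 N·m.

P_x = -150.0 N, P_y = 3023 N, M_P = 8466 N·m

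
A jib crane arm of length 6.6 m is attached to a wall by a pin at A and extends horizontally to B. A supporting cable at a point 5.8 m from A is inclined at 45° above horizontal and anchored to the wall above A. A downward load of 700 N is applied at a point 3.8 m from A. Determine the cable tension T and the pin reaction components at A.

ΣM about A: T·sin45°·5.8 − 700·3.8 = 0 → T = 2660/(5.8·0.707107) = 648.587 ≈ 648.6 N.
ΣF_x = 0: A_x − T·cos45° = 0 → A_x = 648.587 × 0.707107 = 458.6 N.
ΣF_y = 0: A_y + T·sin45° − 700 = 0 → A_y = 700 − 648.587 × 0.707107 = 241.4 N.

T = 648.6 N, A_x = 458.6 N, A_y = 241.4 N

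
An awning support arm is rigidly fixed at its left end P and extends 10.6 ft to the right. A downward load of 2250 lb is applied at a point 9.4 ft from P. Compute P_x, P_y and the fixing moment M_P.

ΣF_x = 0: P_x = 0.
ΣF_y = 0: P_y − 2250 = 0 → P_y = 2250 lb.
ΣM about P: M_P − 2250·9.4 = 0 → M_P = 21150 lb·ft.

P_x = 0, P_y = 2250 lb, M_P = 21150 lb·ft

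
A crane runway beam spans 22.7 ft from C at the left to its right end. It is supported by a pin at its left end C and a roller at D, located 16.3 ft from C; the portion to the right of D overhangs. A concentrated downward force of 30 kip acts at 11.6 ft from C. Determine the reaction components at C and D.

Moments about C: D_y·16.3 − 30·11.6 = 0 → D_y = 348/16.3 = 21.3497 ≈ 21.35 kip.
ΣF_y = 0: C_y + 21.3497 − 30 = 0 → C_y = 8.650 kip.
ΣF_x = 0: no horizontal applied forces, so C_x = 0.

C_x = 0, C_y = 8.650 kip, D_y = 21.35 kip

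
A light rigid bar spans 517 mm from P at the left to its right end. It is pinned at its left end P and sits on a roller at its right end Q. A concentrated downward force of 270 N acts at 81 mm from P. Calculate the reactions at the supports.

ΣM about P: Q_y·517 − 270·81 = 0 → Q_y = 21870/517 = 42.3017 ≈ 42.30 N.
ΣF_y = 0: P_y + 42.3017 − 270 = 0 → P_y = 227.7 N.
ΣF_x = 0: no horizontal applied forces, so P_x = 0.

P_x = 0, P_y = 227.7 N, Q_y = 42.30 N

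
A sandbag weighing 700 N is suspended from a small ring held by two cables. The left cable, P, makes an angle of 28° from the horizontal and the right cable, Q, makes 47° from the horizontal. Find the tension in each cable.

T_P = 494.2 N, T_Q = 639.9 N

ΣF_x = 0: −T_P·cos28° + T_Q·cos47° = 0 → T_Q = 1.29465·T_P.
ΣF_y = 0: T_P·sin28° + T_Q·sin47° = 700.
Substitute: T_P·(0.469472 + 1.29465·0.731354) = 700 → T_P = 494.239 ≈ 494.2 N.
Then T_Q = 1.29465 × 494.239 = 639.9 N.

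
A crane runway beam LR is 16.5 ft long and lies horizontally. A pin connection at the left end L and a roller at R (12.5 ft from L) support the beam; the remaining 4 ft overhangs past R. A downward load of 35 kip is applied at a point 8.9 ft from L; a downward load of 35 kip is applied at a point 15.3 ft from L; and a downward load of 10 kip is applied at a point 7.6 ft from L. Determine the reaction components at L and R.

ΣM about L: R_y·12.5 − 35·8.9 − 35·15.3 − 10·7.6 = 0 → R_y = 923/12.5 = 73.84 kip.
ΣF_y = 0: L_y + 73.84 − 35 − 35 − 10 = 0 → L_y = 6.160 kip.
ΣF_x = 0: no horizontal applied forces, so L_x = 0.

L_x = 0, L_y = 6.160 kip, R_y = 73.84 kip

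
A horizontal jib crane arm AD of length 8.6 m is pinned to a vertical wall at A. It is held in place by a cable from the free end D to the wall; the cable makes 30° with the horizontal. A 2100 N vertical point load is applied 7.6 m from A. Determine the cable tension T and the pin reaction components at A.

ΣM about A: T·sin30°·8.6 − 2100·7.6 = 0 → T = 15960/(8.6·0.5) = 3711.63 ≈ 3712 N.
ΣF_x = 0: A_x − T·cos30° = 0 → A_x = 3711.63 × 0.866025 = 3214 N.
ΣF_y = 0: A_y + T·sin30° − 2100 = 0 → A_y = 2100 − 3711.63 × 0.5 = 244.2 N.

T = 3712 N, A_x = 3214 N, A_y = 244.2 N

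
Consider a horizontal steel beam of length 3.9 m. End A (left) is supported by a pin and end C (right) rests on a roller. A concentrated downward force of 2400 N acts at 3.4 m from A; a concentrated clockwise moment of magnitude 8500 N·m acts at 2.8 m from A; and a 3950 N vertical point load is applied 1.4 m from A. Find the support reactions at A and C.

A_x = 0, A_y = 660.3 N, C_y = 5690 N

ΣM about A: C_y·3.9 − 2400·3.4 − 8500 − 3950·1.4 = 0 → C_y = 22190/3.9 = 5689.74 ≈ 5690 N.
ΣF_y = 0: A_y + 5689.74 − 2400 − 3950 = 0 → A_y = 660.3 N.
ΣF_x = 0: no horizontal applied forces, so A_x = 0.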